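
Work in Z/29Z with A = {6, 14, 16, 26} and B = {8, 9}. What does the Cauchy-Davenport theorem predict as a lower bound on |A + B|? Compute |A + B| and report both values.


Cauchy-Davenport: |A + B| ≥ min(p, |A| + |B| - 1) for A, B nonempty in Z/pZ.
|A| = 4, |B| = 2, p = 29.
CD lower bound = min(29, 4 + 2 - 1) = min(29, 5) = 5.
Compute A + B mod 29 directly:
a = 6: 6+8=14, 6+9=15
a = 14: 14+8=22, 14+9=23
a = 16: 16+8=24, 16+9=25
a = 26: 26+8=5, 26+9=6
A + B = {5, 6, 14, 15, 22, 23, 24, 25}, so |A + B| = 8.
Verify: 8 ≥ 5? Yes ✓.

CD lower bound = 5, actual |A + B| = 8.


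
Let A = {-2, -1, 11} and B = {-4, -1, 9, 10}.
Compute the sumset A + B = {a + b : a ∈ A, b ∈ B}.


A + B = {a + b : a ∈ A, b ∈ B}.
Enumerate all |A|·|B| = 3·4 = 12 pairs (a, b) and collect distinct sums.
a = -2: -2+-4=-6, -2+-1=-3, -2+9=7, -2+10=8
a = -1: -1+-4=-5, -1+-1=-2, -1+9=8, -1+10=9
a = 11: 11+-4=7, 11+-1=10, 11+9=20, 11+10=21
Collecting distinct sums: A + B = {-6, -5, -3, -2, 7, 8, 9, 10, 20, 21}
|A + B| = 10

A + B = {-6, -5, -3, -2, 7, 8, 9, 10, 20, 21}


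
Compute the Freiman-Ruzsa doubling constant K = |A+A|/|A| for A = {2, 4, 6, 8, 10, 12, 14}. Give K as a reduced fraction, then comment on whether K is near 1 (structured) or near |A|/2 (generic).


|A| = 7.
Compute A + A by enumerating all 49 pairs.
A + A = {4, 6, 8, 10, 12, 14, 16, 18, 20, 22, 24, 26, 28}, so |A + A| = 13.
K = |A + A| / |A| = 13/7 (already in lowest terms) ≈ 1.8571.
Reference: AP of size 7 gives K = 13/7 ≈ 1.8571; a fully generic set of size 7 gives K ≈ 4.0000.

|A| = 7, |A + A| = 13, K = 13/7.


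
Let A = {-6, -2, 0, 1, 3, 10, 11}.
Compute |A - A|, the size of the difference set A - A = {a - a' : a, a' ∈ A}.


A - A = {a - a' : a, a' ∈ A}; |A| = 7.
Bounds: 2|A|-1 ≤ |A - A| ≤ |A|² - |A| + 1, i.e. 13 ≤ |A - A| ≤ 43.
Note: 0 ∈ A - A always (from a - a). The set is symmetric: if d ∈ A - A then -d ∈ A - A.
Enumerate nonzero differences d = a - a' with a > a' (then include -d):
Positive differences: {1, 2, 3, 4, 5, 6, 7, 8, 9, 10, 11, 12, 13, 16, 17}
Full difference set: {0} ∪ (positive diffs) ∪ (negative diffs).
|A - A| = 1 + 2·15 = 31 (matches direct enumeration: 31).

|A - A| = 31


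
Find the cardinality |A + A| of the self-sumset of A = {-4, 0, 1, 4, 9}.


A + A = {a + a' : a, a' ∈ A}; |A| = 5.
General bounds: 2|A| - 1 ≤ |A + A| ≤ |A|(|A|+1)/2, i.e. 9 ≤ |A + A| ≤ 15.
Lower bound 2|A|-1 is attained iff A is an arithmetic progression.
Enumerate sums a + a' for a ≤ a' (symmetric, so this suffices):
a = -4: -4+-4=-8, -4+0=-4, -4+1=-3, -4+4=0, -4+9=5
a = 0: 0+0=0, 0+1=1, 0+4=4, 0+9=9
a = 1: 1+1=2, 1+4=5, 1+9=10
a = 4: 4+4=8, 4+9=13
a = 9: 9+9=18
Distinct sums: {-8, -4, -3, 0, 1, 2, 4, 5, 8, 9, 10, 13, 18}
|A + A| = 13

|A + A| = 13


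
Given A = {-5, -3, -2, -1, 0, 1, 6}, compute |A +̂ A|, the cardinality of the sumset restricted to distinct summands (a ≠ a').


Restricted sumset: A +̂ A = {a + a' : a ∈ A, a' ∈ A, a ≠ a'}.
Equivalently, take A + A and drop any sum 2a that is achievable ONLY as a + a for a ∈ A (i.e. sums representable only with equal summands).
Enumerate pairs (a, a') with a < a' (symmetric, so each unordered pair gives one sum; this covers all a ≠ a'):
  -5 + -3 = -8
  -5 + -2 = -7
  -5 + -1 = -6
  -5 + 0 = -5
  -5 + 1 = -4
  -5 + 6 = 1
  -3 + -2 = -5
  -3 + -1 = -4
  -3 + 0 = -3
  -3 + 1 = -2
  -3 + 6 = 3
  -2 + -1 = -3
  -2 + 0 = -2
  -2 + 1 = -1
  -2 + 6 = 4
  -1 + 0 = -1
  -1 + 1 = 0
  -1 + 6 = 5
  0 + 1 = 1
  0 + 6 = 6
  1 + 6 = 7
Collected distinct sums: {-8, -7, -6, -5, -4, -3, -2, -1, 0, 1, 3, 4, 5, 6, 7}
|A +̂ A| = 15
(Reference bound: |A +̂ A| ≥ 2|A| - 3 for |A| ≥ 2, with |A| = 7 giving ≥ 11.)

|A +̂ A| = 15


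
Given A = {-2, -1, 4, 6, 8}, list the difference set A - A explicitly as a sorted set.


A - A = {a - a' : a, a' ∈ A}.
Compute a - a' for each ordered pair (a, a'):
a = -2: -2--2=0, -2--1=-1, -2-4=-6, -2-6=-8, -2-8=-10
a = -1: -1--2=1, -1--1=0, -1-4=-5, -1-6=-7, -1-8=-9
a = 4: 4--2=6, 4--1=5, 4-4=0, 4-6=-2, 4-8=-4
a = 6: 6--2=8, 6--1=7, 6-4=2, 6-6=0, 6-8=-2
a = 8: 8--2=10, 8--1=9, 8-4=4, 8-6=2, 8-8=0
Collecting distinct values (and noting 0 appears from a-a):
A - A = {-10, -9, -8, -7, -6, -5, -4, -2, -1, 0, 1, 2, 4, 5, 6, 7, 8, 9, 10}
|A - A| = 19

A - A = {-10, -9, -8, -7, -6, -5, -4, -2, -1, 0, 1, 2, 4, 5, 6, 7, 8, 9, 10}


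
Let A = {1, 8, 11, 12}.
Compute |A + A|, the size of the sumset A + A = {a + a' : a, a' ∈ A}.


A + A = {a + a' : a, a' ∈ A}; |A| = 4.
General bounds: 2|A| - 1 ≤ |A + A| ≤ |A|(|A|+1)/2, i.e. 7 ≤ |A + A| ≤ 10.
Lower bound 2|A|-1 is attained iff A is an arithmetic progression.
Enumerate sums a + a' for a ≤ a' (symmetric, so this suffices):
a = 1: 1+1=2, 1+8=9, 1+11=12, 1+12=13
a = 8: 8+8=16, 8+11=19, 8+12=20
a = 11: 11+11=22, 11+12=23
a = 12: 12+12=24
Distinct sums: {2, 9, 12, 13, 16, 19, 20, 22, 23, 24}
|A + A| = 10

|A + A| = 10


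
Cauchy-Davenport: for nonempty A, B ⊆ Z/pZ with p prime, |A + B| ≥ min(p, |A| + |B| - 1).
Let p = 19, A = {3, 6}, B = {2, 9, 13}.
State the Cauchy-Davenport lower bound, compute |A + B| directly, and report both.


Cauchy-Davenport: |A + B| ≥ min(p, |A| + |B| - 1) for A, B nonempty in Z/pZ.
|A| = 2, |B| = 3, p = 19.
CD lower bound = min(19, 2 + 3 - 1) = min(19, 4) = 4.
Compute A + B mod 19 directly:
a = 3: 3+2=5, 3+9=12, 3+13=16
a = 6: 6+2=8, 6+9=15, 6+13=0
A + B = {0, 5, 8, 12, 15, 16}, so |A + B| = 6.
Verify: 6 ≥ 4? Yes ✓.

CD lower bound = 4, actual |A + B| = 6.


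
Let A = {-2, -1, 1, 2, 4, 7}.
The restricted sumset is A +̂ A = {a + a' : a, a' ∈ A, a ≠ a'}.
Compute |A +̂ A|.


Restricted sumset: A +̂ A = {a + a' : a ∈ A, a' ∈ A, a ≠ a'}.
Equivalently, take A + A and drop any sum 2a that is achievable ONLY as a + a for a ∈ A (i.e. sums representable only with equal summands).
Enumerate pairs (a, a') with a < a' (symmetric, so each unordered pair gives one sum; this covers all a ≠ a'):
  -2 + -1 = -3
  -2 + 1 = -1
  -2 + 2 = 0
  -2 + 4 = 2
  -2 + 7 = 5
  -1 + 1 = 0
  -1 + 2 = 1
  -1 + 4 = 3
  -1 + 7 = 6
  1 + 2 = 3
  1 + 4 = 5
  1 + 7 = 8
  2 + 4 = 6
  2 + 7 = 9
  4 + 7 = 11
Collected distinct sums: {-3, -1, 0, 1, 2, 3, 5, 6, 8, 9, 11}
|A +̂ A| = 11
(Reference bound: |A +̂ A| ≥ 2|A| - 3 for |A| ≥ 2, with |A| = 6 giving ≥ 9.)

|A +̂ A| = 11


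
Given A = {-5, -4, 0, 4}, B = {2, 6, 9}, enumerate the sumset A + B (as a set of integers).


A + B = {a + b : a ∈ A, b ∈ B}.
Enumerate all |A|·|B| = 4·3 = 12 pairs (a, b) and collect distinct sums.
a = -5: -5+2=-3, -5+6=1, -5+9=4
a = -4: -4+2=-2, -4+6=2, -4+9=5
a = 0: 0+2=2, 0+6=6, 0+9=9
a = 4: 4+2=6, 4+6=10, 4+9=13
Collecting distinct sums: A + B = {-3, -2, 1, 2, 4, 5, 6, 9, 10, 13}
|A + B| = 10

A + B = {-3, -2, 1, 2, 4, 5, 6, 9, 10, 13}


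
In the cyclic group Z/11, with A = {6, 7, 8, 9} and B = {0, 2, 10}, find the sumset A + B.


Work in Z/11Z: reduce every sum a + b modulo 11.
Enumerate all 12 pairs:
a = 6: 6+0=6, 6+2=8, 6+10=5
a = 7: 7+0=7, 7+2=9, 7+10=6
a = 8: 8+0=8, 8+2=10, 8+10=7
a = 9: 9+0=9, 9+2=0, 9+10=8
Distinct residues collected: {0, 5, 6, 7, 8, 9, 10}
|A + B| = 7 (out of 11 total residues).

A + B = {0, 5, 6, 7, 8, 9, 10}


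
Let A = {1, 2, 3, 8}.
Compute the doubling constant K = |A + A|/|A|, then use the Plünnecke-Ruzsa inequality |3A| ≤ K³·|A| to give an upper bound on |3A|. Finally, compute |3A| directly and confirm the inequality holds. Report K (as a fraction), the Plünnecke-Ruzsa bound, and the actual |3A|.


|A| = 4.
Step 1: Compute A + A by enumerating all 16 pairs.
A + A = {2, 3, 4, 5, 6, 9, 10, 11, 16}, so |A + A| = 9.
Step 2: Doubling constant K = |A + A|/|A| = 9/4 = 9/4 ≈ 2.2500.
Step 3: Plünnecke-Ruzsa gives |3A| ≤ K³·|A| = (2.2500)³ · 4 ≈ 45.5625.
Step 4: Compute 3A = A + A + A directly by enumerating all triples (a,b,c) ∈ A³; |3A| = 16.
Step 5: Check 16 ≤ 45.5625? Yes ✓.

K = 9/4, Plünnecke-Ruzsa bound K³|A| ≈ 45.5625, |3A| = 16, inequality holds.


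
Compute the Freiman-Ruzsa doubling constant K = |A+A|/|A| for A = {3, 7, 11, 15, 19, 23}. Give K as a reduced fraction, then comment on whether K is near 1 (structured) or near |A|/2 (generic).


|A| = 6.
Compute A + A by enumerating all 36 pairs.
A + A = {6, 10, 14, 18, 22, 26, 30, 34, 38, 42, 46}, so |A + A| = 11.
K = |A + A| / |A| = 11/6 (already in lowest terms) ≈ 1.8333.
Reference: AP of size 6 gives K = 11/6 ≈ 1.8333; a fully generic set of size 6 gives K ≈ 3.5000.

|A| = 6, |A + A| = 11, K = 11/6.


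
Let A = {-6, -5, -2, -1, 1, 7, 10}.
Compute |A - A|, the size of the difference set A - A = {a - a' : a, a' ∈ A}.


A - A = {a - a' : a, a' ∈ A}; |A| = 7.
Bounds: 2|A|-1 ≤ |A - A| ≤ |A|² - |A| + 1, i.e. 13 ≤ |A - A| ≤ 43.
Note: 0 ∈ A - A always (from a - a). The set is symmetric: if d ∈ A - A then -d ∈ A - A.
Enumerate nonzero differences d = a - a' with a > a' (then include -d):
Positive differences: {1, 2, 3, 4, 5, 6, 7, 8, 9, 11, 12, 13, 15, 16}
Full difference set: {0} ∪ (positive diffs) ∪ (negative diffs).
|A - A| = 1 + 2·14 = 29 (matches direct enumeration: 29).

|A - A| = 29


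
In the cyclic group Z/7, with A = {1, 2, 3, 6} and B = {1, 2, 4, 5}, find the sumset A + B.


Work in Z/7Z: reduce every sum a + b modulo 7.
Enumerate all 16 pairs:
a = 1: 1+1=2, 1+2=3, 1+4=5, 1+5=6
a = 2: 2+1=3, 2+2=4, 2+4=6, 2+5=0
a = 3: 3+1=4, 3+2=5, 3+4=0, 3+5=1
a = 6: 6+1=0, 6+2=1, 6+4=3, 6+5=4
Distinct residues collected: {0, 1, 2, 3, 4, 5, 6}
|A + B| = 7 (out of 7 total residues).

A + B = {0, 1, 2, 3, 4, 5, 6}


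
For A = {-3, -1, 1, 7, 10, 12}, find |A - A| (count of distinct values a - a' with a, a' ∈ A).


A - A = {a - a' : a, a' ∈ A}; |A| = 6.
Bounds: 2|A|-1 ≤ |A - A| ≤ |A|² - |A| + 1, i.e. 11 ≤ |A - A| ≤ 31.
Note: 0 ∈ A - A always (from a - a). The set is symmetric: if d ∈ A - A then -d ∈ A - A.
Enumerate nonzero differences d = a - a' with a > a' (then include -d):
Positive differences: {2, 3, 4, 5, 6, 8, 9, 10, 11, 13, 15}
Full difference set: {0} ∪ (positive diffs) ∪ (negative diffs).
|A - A| = 1 + 2·11 = 23 (matches direct enumeration: 23).

|A - A| = 23


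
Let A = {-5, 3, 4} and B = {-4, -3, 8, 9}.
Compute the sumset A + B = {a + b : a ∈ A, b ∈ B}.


A + B = {a + b : a ∈ A, b ∈ B}.
Enumerate all |A|·|B| = 3·4 = 12 pairs (a, b) and collect distinct sums.
a = -5: -5+-4=-9, -5+-3=-8, -5+8=3, -5+9=4
a = 3: 3+-4=-1, 3+-3=0, 3+8=11, 3+9=12
a = 4: 4+-4=0, 4+-3=1, 4+8=12, 4+9=13
Collecting distinct sums: A + B = {-9, -8, -1, 0, 1, 3, 4, 11, 12, 13}
|A + B| = 10

A + B = {-9, -8, -1, 0, 1, 3, 4, 11, 12, 13}


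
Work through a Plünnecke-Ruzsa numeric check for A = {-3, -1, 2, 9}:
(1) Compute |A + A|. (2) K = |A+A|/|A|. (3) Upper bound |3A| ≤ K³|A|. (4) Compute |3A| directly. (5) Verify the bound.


|A| = 4.
Step 1: Compute A + A by enumerating all 16 pairs.
A + A = {-6, -4, -2, -1, 1, 4, 6, 8, 11, 18}, so |A + A| = 10.
Step 2: Doubling constant K = |A + A|/|A| = 10/4 = 10/4 ≈ 2.5000.
Step 3: Plünnecke-Ruzsa gives |3A| ≤ K³·|A| = (2.5000)³ · 4 ≈ 62.5000.
Step 4: Compute 3A = A + A + A directly by enumerating all triples (a,b,c) ∈ A³; |3A| = 19.
Step 5: Check 19 ≤ 62.5000? Yes ✓.

K = 10/4, Plünnecke-Ruzsa bound K³|A| ≈ 62.5000, |3A| = 19, inequality holds.


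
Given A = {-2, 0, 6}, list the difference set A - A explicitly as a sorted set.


A - A = {a - a' : a, a' ∈ A}.
Compute a - a' for each ordered pair (a, a'):
a = -2: -2--2=0, -2-0=-2, -2-6=-8
a = 0: 0--2=2, 0-0=0, 0-6=-6
a = 6: 6--2=8, 6-0=6, 6-6=0
Collecting distinct values (and noting 0 appears from a-a):
A - A = {-8, -6, -2, 0, 2, 6, 8}
|A - A| = 7

A - A = {-8, -6, -2, 0, 2, 6, 8}


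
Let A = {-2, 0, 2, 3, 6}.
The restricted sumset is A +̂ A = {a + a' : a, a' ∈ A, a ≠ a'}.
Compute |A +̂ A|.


Restricted sumset: A +̂ A = {a + a' : a ∈ A, a' ∈ A, a ≠ a'}.
Equivalently, take A + A and drop any sum 2a that is achievable ONLY as a + a for a ∈ A (i.e. sums representable only with equal summands).
Enumerate pairs (a, a') with a < a' (symmetric, so each unordered pair gives one sum; this covers all a ≠ a'):
  -2 + 0 = -2
  -2 + 2 = 0
  -2 + 3 = 1
  -2 + 6 = 4
  0 + 2 = 2
  0 + 3 = 3
  0 + 6 = 6
  2 + 3 = 5
  2 + 6 = 8
  3 + 6 = 9
Collected distinct sums: {-2, 0, 1, 2, 3, 4, 5, 6, 8, 9}
|A +̂ A| = 10
(Reference bound: |A +̂ A| ≥ 2|A| - 3 for |A| ≥ 2, with |A| = 5 giving ≥ 7.)

|A +̂ A| = 10


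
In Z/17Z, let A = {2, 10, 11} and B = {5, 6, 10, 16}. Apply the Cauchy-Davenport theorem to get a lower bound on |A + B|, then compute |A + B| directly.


Cauchy-Davenport: |A + B| ≥ min(p, |A| + |B| - 1) for A, B nonempty in Z/pZ.
|A| = 3, |B| = 4, p = 17.
CD lower bound = min(17, 3 + 4 - 1) = min(17, 6) = 6.
Compute A + B mod 17 directly:
a = 2: 2+5=7, 2+6=8, 2+10=12, 2+16=1
a = 10: 10+5=15, 10+6=16, 10+10=3, 10+16=9
a = 11: 11+5=16, 11+6=0, 11+10=4, 11+16=10
A + B = {0, 1, 3, 4, 7, 8, 9, 10, 12, 15, 16}, so |A + B| = 11.
Verify: 11 ≥ 6? Yes ✓.

CD lower bound = 6, actual |A + B| = 11.


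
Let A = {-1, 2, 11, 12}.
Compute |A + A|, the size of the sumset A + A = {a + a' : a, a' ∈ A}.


A + A = {a + a' : a, a' ∈ A}; |A| = 4.
General bounds: 2|A| - 1 ≤ |A + A| ≤ |A|(|A|+1)/2, i.e. 7 ≤ |A + A| ≤ 10.
Lower bound 2|A|-1 is attained iff A is an arithmetic progression.
Enumerate sums a + a' for a ≤ a' (symmetric, so this suffices):
a = -1: -1+-1=-2, -1+2=1, -1+11=10, -1+12=11
a = 2: 2+2=4, 2+11=13, 2+12=14
a = 11: 11+11=22, 11+12=23
a = 12: 12+12=24
Distinct sums: {-2, 1, 4, 10, 11, 13, 14, 22, 23, 24}
|A + A| = 10

|A + A| = 10


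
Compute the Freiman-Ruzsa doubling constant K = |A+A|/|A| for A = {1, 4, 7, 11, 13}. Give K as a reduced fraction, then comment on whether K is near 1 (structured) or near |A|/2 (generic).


|A| = 5.
Compute A + A by enumerating all 25 pairs.
A + A = {2, 5, 8, 11, 12, 14, 15, 17, 18, 20, 22, 24, 26}, so |A + A| = 13.
K = |A + A| / |A| = 13/5 (already in lowest terms) ≈ 2.6000.
Reference: AP of size 5 gives K = 9/5 ≈ 1.8000; a fully generic set of size 5 gives K ≈ 3.0000.

|A| = 5, |A + A| = 13, K = 13/5.


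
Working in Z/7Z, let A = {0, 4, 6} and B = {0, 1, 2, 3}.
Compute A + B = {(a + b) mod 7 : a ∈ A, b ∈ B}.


Work in Z/7Z: reduce every sum a + b modulo 7.
Enumerate all 12 pairs:
a = 0: 0+0=0, 0+1=1, 0+2=2, 0+3=3
a = 4: 4+0=4, 4+1=5, 4+2=6, 4+3=0
a = 6: 6+0=6, 6+1=0, 6+2=1, 6+3=2
Distinct residues collected: {0, 1, 2, 3, 4, 5, 6}
|A + B| = 7 (out of 7 total residues).

A + B = {0, 1, 2, 3, 4, 5, 6}


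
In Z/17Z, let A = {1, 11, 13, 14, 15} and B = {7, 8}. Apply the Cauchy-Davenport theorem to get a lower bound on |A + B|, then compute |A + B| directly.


Cauchy-Davenport: |A + B| ≥ min(p, |A| + |B| - 1) for A, B nonempty in Z/pZ.
|A| = 5, |B| = 2, p = 17.
CD lower bound = min(17, 5 + 2 - 1) = min(17, 6) = 6.
Compute A + B mod 17 directly:
a = 1: 1+7=8, 1+8=9
a = 11: 11+7=1, 11+8=2
a = 13: 13+7=3, 13+8=4
a = 14: 14+7=4, 14+8=5
a = 15: 15+7=5, 15+8=6
A + B = {1, 2, 3, 4, 5, 6, 8, 9}, so |A + B| = 8.
Verify: 8 ≥ 6? Yes ✓.

CD lower bound = 6, actual |A + B| = 8.


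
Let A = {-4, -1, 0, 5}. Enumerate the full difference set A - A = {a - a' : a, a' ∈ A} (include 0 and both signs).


A - A = {a - a' : a, a' ∈ A}.
Compute a - a' for each ordered pair (a, a'):
a = -4: -4--4=0, -4--1=-3, -4-0=-4, -4-5=-9
a = -1: -1--4=3, -1--1=0, -1-0=-1, -1-5=-6
a = 0: 0--4=4, 0--1=1, 0-0=0, 0-5=-5
a = 5: 5--4=9, 5--1=6, 5-0=5, 5-5=0
Collecting distinct values (and noting 0 appears from a-a):
A - A = {-9, -6, -5, -4, -3, -1, 0, 1, 3, 4, 5, 6, 9}
|A - A| = 13

A - A = {-9, -6, -5, -4, -3, -1, 0, 1, 3, 4, 5, 6, 9}


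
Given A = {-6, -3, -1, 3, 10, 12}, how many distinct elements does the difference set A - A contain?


A - A = {a - a' : a, a' ∈ A}; |A| = 6.
Bounds: 2|A|-1 ≤ |A - A| ≤ |A|² - |A| + 1, i.e. 11 ≤ |A - A| ≤ 31.
Note: 0 ∈ A - A always (from a - a). The set is symmetric: if d ∈ A - A then -d ∈ A - A.
Enumerate nonzero differences d = a - a' with a > a' (then include -d):
Positive differences: {2, 3, 4, 5, 6, 7, 9, 11, 13, 15, 16, 18}
Full difference set: {0} ∪ (positive diffs) ∪ (negative diffs).
|A - A| = 1 + 2·12 = 25 (matches direct enumeration: 25).

|A - A| = 25


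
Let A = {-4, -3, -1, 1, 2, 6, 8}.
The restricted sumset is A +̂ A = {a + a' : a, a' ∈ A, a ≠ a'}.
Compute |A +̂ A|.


Restricted sumset: A +̂ A = {a + a' : a ∈ A, a' ∈ A, a ≠ a'}.
Equivalently, take A + A and drop any sum 2a that is achievable ONLY as a + a for a ∈ A (i.e. sums representable only with equal summands).
Enumerate pairs (a, a') with a < a' (symmetric, so each unordered pair gives one sum; this covers all a ≠ a'):
  -4 + -3 = -7
  -4 + -1 = -5
  -4 + 1 = -3
  -4 + 2 = -2
  -4 + 6 = 2
  -4 + 8 = 4
  -3 + -1 = -4
  -3 + 1 = -2
  -3 + 2 = -1
  -3 + 6 = 3
  -3 + 8 = 5
  -1 + 1 = 0
  -1 + 2 = 1
  -1 + 6 = 5
  -1 + 8 = 7
  1 + 2 = 3
  1 + 6 = 7
  1 + 8 = 9
  2 + 6 = 8
  2 + 8 = 10
  6 + 8 = 14
Collected distinct sums: {-7, -5, -4, -3, -2, -1, 0, 1, 2, 3, 4, 5, 7, 8, 9, 10, 14}
|A +̂ A| = 17
(Reference bound: |A +̂ A| ≥ 2|A| - 3 for |A| ≥ 2, with |A| = 7 giving ≥ 11.)

|A +̂ A| = 17


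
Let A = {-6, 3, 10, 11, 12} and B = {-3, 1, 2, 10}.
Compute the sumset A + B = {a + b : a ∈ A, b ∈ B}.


A + B = {a + b : a ∈ A, b ∈ B}.
Enumerate all |A|·|B| = 5·4 = 20 pairs (a, b) and collect distinct sums.
a = -6: -6+-3=-9, -6+1=-5, -6+2=-4, -6+10=4
a = 3: 3+-3=0, 3+1=4, 3+2=5, 3+10=13
a = 10: 10+-3=7, 10+1=11, 10+2=12, 10+10=20
a = 11: 11+-3=8, 11+1=12, 11+2=13, 11+10=21
a = 12: 12+-3=9, 12+1=13, 12+2=14, 12+10=22
Collecting distinct sums: A + B = {-9, -5, -4, 0, 4, 5, 7, 8, 9, 11, 12, 13, 14, 20, 21, 22}
|A + B| = 16

A + B = {-9, -5, -4, 0, 4, 5, 7, 8, 9, 11, 12, 13, 14, 20, 21, 22}


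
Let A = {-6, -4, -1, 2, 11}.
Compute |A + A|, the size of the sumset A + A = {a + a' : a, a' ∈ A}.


A + A = {a + a' : a, a' ∈ A}; |A| = 5.
General bounds: 2|A| - 1 ≤ |A + A| ≤ |A|(|A|+1)/2, i.e. 9 ≤ |A + A| ≤ 15.
Lower bound 2|A|-1 is attained iff A is an arithmetic progression.
Enumerate sums a + a' for a ≤ a' (symmetric, so this suffices):
a = -6: -6+-6=-12, -6+-4=-10, -6+-1=-7, -6+2=-4, -6+11=5
a = -4: -4+-4=-8, -4+-1=-5, -4+2=-2, -4+11=7
a = -1: -1+-1=-2, -1+2=1, -1+11=10
a = 2: 2+2=4, 2+11=13
a = 11: 11+11=22
Distinct sums: {-12, -10, -8, -7, -5, -4, -2, 1, 4, 5, 7, 10, 13, 22}
|A + A| = 14

|A + A| = 14


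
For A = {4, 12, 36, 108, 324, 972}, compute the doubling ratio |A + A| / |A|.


|A| = 6.
Compute A + A by enumerating all 36 pairs.
A + A = {8, 16, 24, 40, 48, 72, 112, 120, 144, 216, 328, 336, 360, 432, 648, 976, 984, 1008, 1080, 1296, 1944}, so |A + A| = 21.
K = |A + A| / |A| = 21/6 = 7/2 ≈ 3.5000.
Reference: AP of size 6 gives K = 11/6 ≈ 1.8333; a fully generic set of size 6 gives K ≈ 3.5000.

|A| = 6, |A + A| = 21, K = 21/6 = 7/2.


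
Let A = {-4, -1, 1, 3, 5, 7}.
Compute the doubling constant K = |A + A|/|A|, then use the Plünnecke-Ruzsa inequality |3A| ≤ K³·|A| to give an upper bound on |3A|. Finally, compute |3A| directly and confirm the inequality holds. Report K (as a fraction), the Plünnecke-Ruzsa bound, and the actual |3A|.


|A| = 6.
Step 1: Compute A + A by enumerating all 36 pairs.
A + A = {-8, -5, -3, -2, -1, 0, 1, 2, 3, 4, 6, 8, 10, 12, 14}, so |A + A| = 15.
Step 2: Doubling constant K = |A + A|/|A| = 15/6 = 15/6 ≈ 2.5000.
Step 3: Plünnecke-Ruzsa gives |3A| ≤ K³·|A| = (2.5000)³ · 6 ≈ 93.7500.
Step 4: Compute 3A = A + A + A directly by enumerating all triples (a,b,c) ∈ A³; |3A| = 26.
Step 5: Check 26 ≤ 93.7500? Yes ✓.

K = 15/6, Plünnecke-Ruzsa bound K³|A| ≈ 93.7500, |3A| = 26, inequality holds.


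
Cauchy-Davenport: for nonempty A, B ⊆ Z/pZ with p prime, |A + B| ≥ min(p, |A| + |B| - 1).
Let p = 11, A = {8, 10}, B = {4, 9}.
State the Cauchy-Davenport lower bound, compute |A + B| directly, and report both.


Cauchy-Davenport: |A + B| ≥ min(p, |A| + |B| - 1) for A, B nonempty in Z/pZ.
|A| = 2, |B| = 2, p = 11.
CD lower bound = min(11, 2 + 2 - 1) = min(11, 3) = 3.
Compute A + B mod 11 directly:
a = 8: 8+4=1, 8+9=6
a = 10: 10+4=3, 10+9=8
A + B = {1, 3, 6, 8}, so |A + B| = 4.
Verify: 4 ≥ 3? Yes ✓.

CD lower bound = 3, actual |A + B| = 4.


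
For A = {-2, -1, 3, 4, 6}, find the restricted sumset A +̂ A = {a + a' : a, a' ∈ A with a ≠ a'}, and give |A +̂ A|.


Restricted sumset: A +̂ A = {a + a' : a ∈ A, a' ∈ A, a ≠ a'}.
Equivalently, take A + A and drop any sum 2a that is achievable ONLY as a + a for a ∈ A (i.e. sums representable only with equal summands).
Enumerate pairs (a, a') with a < a' (symmetric, so each unordered pair gives one sum; this covers all a ≠ a'):
  -2 + -1 = -3
  -2 + 3 = 1
  -2 + 4 = 2
  -2 + 6 = 4
  -1 + 3 = 2
  -1 + 4 = 3
  -1 + 6 = 5
  3 + 4 = 7
  3 + 6 = 9
  4 + 6 = 10
Collected distinct sums: {-3, 1, 2, 3, 4, 5, 7, 9, 10}
|A +̂ A| = 9
(Reference bound: |A +̂ A| ≥ 2|A| - 3 for |A| ≥ 2, with |A| = 5 giving ≥ 7.)

|A +̂ A| = 9


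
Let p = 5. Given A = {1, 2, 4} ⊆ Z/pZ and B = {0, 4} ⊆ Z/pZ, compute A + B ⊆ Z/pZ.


Work in Z/5Z: reduce every sum a + b modulo 5.
Enumerate all 6 pairs:
a = 1: 1+0=1, 1+4=0
a = 2: 2+0=2, 2+4=1
a = 4: 4+0=4, 4+4=3
Distinct residues collected: {0, 1, 2, 3, 4}
|A + B| = 5 (out of 5 total residues).

A + B = {0, 1, 2, 3, 4}


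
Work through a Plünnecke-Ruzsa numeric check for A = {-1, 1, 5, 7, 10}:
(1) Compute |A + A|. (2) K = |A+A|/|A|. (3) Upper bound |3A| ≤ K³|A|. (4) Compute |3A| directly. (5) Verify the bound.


|A| = 5.
Step 1: Compute A + A by enumerating all 25 pairs.
A + A = {-2, 0, 2, 4, 6, 8, 9, 10, 11, 12, 14, 15, 17, 20}, so |A + A| = 14.
Step 2: Doubling constant K = |A + A|/|A| = 14/5 = 14/5 ≈ 2.8000.
Step 3: Plünnecke-Ruzsa gives |3A| ≤ K³·|A| = (2.8000)³ · 5 ≈ 109.7600.
Step 4: Compute 3A = A + A + A directly by enumerating all triples (a,b,c) ∈ A³; |3A| = 25.
Step 5: Check 25 ≤ 109.7600? Yes ✓.

K = 14/5, Plünnecke-Ruzsa bound K³|A| ≈ 109.7600, |3A| = 25, inequality holds.


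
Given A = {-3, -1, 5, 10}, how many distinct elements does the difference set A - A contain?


A - A = {a - a' : a, a' ∈ A}; |A| = 4.
Bounds: 2|A|-1 ≤ |A - A| ≤ |A|² - |A| + 1, i.e. 7 ≤ |A - A| ≤ 13.
Note: 0 ∈ A - A always (from a - a). The set is symmetric: if d ∈ A - A then -d ∈ A - A.
Enumerate nonzero differences d = a - a' with a > a' (then include -d):
Positive differences: {2, 5, 6, 8, 11, 13}
Full difference set: {0} ∪ (positive diffs) ∪ (negative diffs).
|A - A| = 1 + 2·6 = 13 (matches direct enumeration: 13).

|A - A| = 13


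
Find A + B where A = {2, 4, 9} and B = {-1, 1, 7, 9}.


A + B = {a + b : a ∈ A, b ∈ B}.
Enumerate all |A|·|B| = 3·4 = 12 pairs (a, b) and collect distinct sums.
a = 2: 2+-1=1, 2+1=3, 2+7=9, 2+9=11
a = 4: 4+-1=3, 4+1=5, 4+7=11, 4+9=13
a = 9: 9+-1=8, 9+1=10, 9+7=16, 9+9=18
Collecting distinct sums: A + B = {1, 3, 5, 8, 9, 10, 11, 13, 16, 18}
|A + B| = 10

A + B = {1, 3, 5, 8, 9, 10, 11, 13, 16, 18}


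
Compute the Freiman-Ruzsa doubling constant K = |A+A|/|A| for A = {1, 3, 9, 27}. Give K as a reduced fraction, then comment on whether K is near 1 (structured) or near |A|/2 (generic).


|A| = 4.
Compute A + A by enumerating all 16 pairs.
A + A = {2, 4, 6, 10, 12, 18, 28, 30, 36, 54}, so |A + A| = 10.
K = |A + A| / |A| = 10/4 = 5/2 ≈ 2.5000.
Reference: AP of size 4 gives K = 7/4 ≈ 1.7500; a fully generic set of size 4 gives K ≈ 2.5000.

|A| = 4, |A + A| = 10, K = 10/4 = 5/2.


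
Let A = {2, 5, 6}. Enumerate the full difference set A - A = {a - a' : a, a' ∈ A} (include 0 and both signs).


A - A = {a - a' : a, a' ∈ A}.
Compute a - a' for each ordered pair (a, a'):
a = 2: 2-2=0, 2-5=-3, 2-6=-4
a = 5: 5-2=3, 5-5=0, 5-6=-1
a = 6: 6-2=4, 6-5=1, 6-6=0
Collecting distinct values (and noting 0 appears from a-a):
A - A = {-4, -3, -1, 0, 1, 3, 4}
|A - A| = 7

A - A = {-4, -3, -1, 0, 1, 3, 4}


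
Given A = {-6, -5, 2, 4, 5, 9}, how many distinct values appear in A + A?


A + A = {a + a' : a, a' ∈ A}; |A| = 6.
General bounds: 2|A| - 1 ≤ |A + A| ≤ |A|(|A|+1)/2, i.e. 11 ≤ |A + A| ≤ 21.
Lower bound 2|A|-1 is attained iff A is an arithmetic progression.
Enumerate sums a + a' for a ≤ a' (symmetric, so this suffices):
a = -6: -6+-6=-12, -6+-5=-11, -6+2=-4, -6+4=-2, -6+5=-1, -6+9=3
a = -5: -5+-5=-10, -5+2=-3, -5+4=-1, -5+5=0, -5+9=4
a = 2: 2+2=4, 2+4=6, 2+5=7, 2+9=11
a = 4: 4+4=8, 4+5=9, 4+9=13
a = 5: 5+5=10, 5+9=14
a = 9: 9+9=18
Distinct sums: {-12, -11, -10, -4, -3, -2, -1, 0, 3, 4, 6, 7, 8, 9, 10, 11, 13, 14, 18}
|A + A| = 19

|A + A| = 19


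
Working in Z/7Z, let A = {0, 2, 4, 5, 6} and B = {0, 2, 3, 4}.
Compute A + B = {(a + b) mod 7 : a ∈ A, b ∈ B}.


Work in Z/7Z: reduce every sum a + b modulo 7.
Enumerate all 20 pairs:
a = 0: 0+0=0, 0+2=2, 0+3=3, 0+4=4
a = 2: 2+0=2, 2+2=4, 2+3=5, 2+4=6
a = 4: 4+0=4, 4+2=6, 4+3=0, 4+4=1
a = 5: 5+0=5, 5+2=0, 5+3=1, 5+4=2
a = 6: 6+0=6, 6+2=1, 6+3=2, 6+4=3
Distinct residues collected: {0, 1, 2, 3, 4, 5, 6}
|A + B| = 7 (out of 7 total residues).

A + B = {0, 1, 2, 3, 4, 5, 6}


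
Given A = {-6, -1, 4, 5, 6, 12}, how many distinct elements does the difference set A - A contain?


A - A = {a - a' : a, a' ∈ A}; |A| = 6.
Bounds: 2|A|-1 ≤ |A - A| ≤ |A|² - |A| + 1, i.e. 11 ≤ |A - A| ≤ 31.
Note: 0 ∈ A - A always (from a - a). The set is symmetric: if d ∈ A - A then -d ∈ A - A.
Enumerate nonzero differences d = a - a' with a > a' (then include -d):
Positive differences: {1, 2, 5, 6, 7, 8, 10, 11, 12, 13, 18}
Full difference set: {0} ∪ (positive diffs) ∪ (negative diffs).
|A - A| = 1 + 2·11 = 23 (matches direct enumeration: 23).

|A - A| = 23


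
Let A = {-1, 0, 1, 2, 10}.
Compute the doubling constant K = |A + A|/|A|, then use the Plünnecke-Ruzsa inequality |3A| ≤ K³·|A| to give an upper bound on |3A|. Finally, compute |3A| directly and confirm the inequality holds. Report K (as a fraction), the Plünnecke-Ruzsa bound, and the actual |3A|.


|A| = 5.
Step 1: Compute A + A by enumerating all 25 pairs.
A + A = {-2, -1, 0, 1, 2, 3, 4, 9, 10, 11, 12, 20}, so |A + A| = 12.
Step 2: Doubling constant K = |A + A|/|A| = 12/5 = 12/5 ≈ 2.4000.
Step 3: Plünnecke-Ruzsa gives |3A| ≤ K³·|A| = (2.4000)³ · 5 ≈ 69.1200.
Step 4: Compute 3A = A + A + A directly by enumerating all triples (a,b,c) ∈ A³; |3A| = 22.
Step 5: Check 22 ≤ 69.1200? Yes ✓.

K = 12/5, Plünnecke-Ruzsa bound K³|A| ≈ 69.1200, |3A| = 22, inequality holds.


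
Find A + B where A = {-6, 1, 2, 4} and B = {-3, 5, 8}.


A + B = {a + b : a ∈ A, b ∈ B}.
Enumerate all |A|·|B| = 4·3 = 12 pairs (a, b) and collect distinct sums.
a = -6: -6+-3=-9, -6+5=-1, -6+8=2
a = 1: 1+-3=-2, 1+5=6, 1+8=9
a = 2: 2+-3=-1, 2+5=7, 2+8=10
a = 4: 4+-3=1, 4+5=9, 4+8=12
Collecting distinct sums: A + B = {-9, -2, -1, 1, 2, 6, 7, 9, 10, 12}
|A + B| = 10

A + B = {-9, -2, -1, 1, 2, 6, 7, 9, 10, 12}


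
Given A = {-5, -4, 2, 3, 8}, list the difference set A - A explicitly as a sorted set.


A - A = {a - a' : a, a' ∈ A}.
Compute a - a' for each ordered pair (a, a'):
a = -5: -5--5=0, -5--4=-1, -5-2=-7, -5-3=-8, -5-8=-13
a = -4: -4--5=1, -4--4=0, -4-2=-6, -4-3=-7, -4-8=-12
a = 2: 2--5=7, 2--4=6, 2-2=0, 2-3=-1, 2-8=-6
a = 3: 3--5=8, 3--4=7, 3-2=1, 3-3=0, 3-8=-5
a = 8: 8--5=13, 8--4=12, 8-2=6, 8-3=5, 8-8=0
Collecting distinct values (and noting 0 appears from a-a):
A - A = {-13, -12, -8, -7, -6, -5, -1, 0, 1, 5, 6, 7, 8, 12, 13}
|A - A| = 15

A - A = {-13, -12, -8, -7, -6, -5, -1, 0, 1, 5, 6, 7, 8, 12, 13}


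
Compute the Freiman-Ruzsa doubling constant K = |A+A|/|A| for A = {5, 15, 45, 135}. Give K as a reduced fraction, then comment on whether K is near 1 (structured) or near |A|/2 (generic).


|A| = 4.
Compute A + A by enumerating all 16 pairs.
A + A = {10, 20, 30, 50, 60, 90, 140, 150, 180, 270}, so |A + A| = 10.
K = |A + A| / |A| = 10/4 = 5/2 ≈ 2.5000.
Reference: AP of size 4 gives K = 7/4 ≈ 1.7500; a fully generic set of size 4 gives K ≈ 2.5000.

|A| = 4, |A + A| = 10, K = 10/4 = 5/2.


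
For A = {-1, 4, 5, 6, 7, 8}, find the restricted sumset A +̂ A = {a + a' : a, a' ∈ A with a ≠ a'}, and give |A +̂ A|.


Restricted sumset: A +̂ A = {a + a' : a ∈ A, a' ∈ A, a ≠ a'}.
Equivalently, take A + A and drop any sum 2a that is achievable ONLY as a + a for a ∈ A (i.e. sums representable only with equal summands).
Enumerate pairs (a, a') with a < a' (symmetric, so each unordered pair gives one sum; this covers all a ≠ a'):
  -1 + 4 = 3
  -1 + 5 = 4
  -1 + 6 = 5
  -1 + 7 = 6
  -1 + 8 = 7
  4 + 5 = 9
  4 + 6 = 10
  4 + 7 = 11
  4 + 8 = 12
  5 + 6 = 11
  5 + 7 = 12
  5 + 8 = 13
  6 + 7 = 13
  6 + 8 = 14
  7 + 8 = 15
Collected distinct sums: {3, 4, 5, 6, 7, 9, 10, 11, 12, 13, 14, 15}
|A +̂ A| = 12
(Reference bound: |A +̂ A| ≥ 2|A| - 3 for |A| ≥ 2, with |A| = 6 giving ≥ 9.)

|A +̂ A| = 12


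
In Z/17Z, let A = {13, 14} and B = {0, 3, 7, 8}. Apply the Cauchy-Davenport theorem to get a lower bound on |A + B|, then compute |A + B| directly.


Cauchy-Davenport: |A + B| ≥ min(p, |A| + |B| - 1) for A, B nonempty in Z/pZ.
|A| = 2, |B| = 4, p = 17.
CD lower bound = min(17, 2 + 4 - 1) = min(17, 5) = 5.
Compute A + B mod 17 directly:
a = 13: 13+0=13, 13+3=16, 13+7=3, 13+8=4
a = 14: 14+0=14, 14+3=0, 14+7=4, 14+8=5
A + B = {0, 3, 4, 5, 13, 14, 16}, so |A + B| = 7.
Verify: 7 ≥ 5? Yes ✓.

CD lower bound = 5, actual |A + B| = 7.


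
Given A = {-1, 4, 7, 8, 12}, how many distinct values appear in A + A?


A + A = {a + a' : a, a' ∈ A}; |A| = 5.
General bounds: 2|A| - 1 ≤ |A + A| ≤ |A|(|A|+1)/2, i.e. 9 ≤ |A + A| ≤ 15.
Lower bound 2|A|-1 is attained iff A is an arithmetic progression.
Enumerate sums a + a' for a ≤ a' (symmetric, so this suffices):
a = -1: -1+-1=-2, -1+4=3, -1+7=6, -1+8=7, -1+12=11
a = 4: 4+4=8, 4+7=11, 4+8=12, 4+12=16
a = 7: 7+7=14, 7+8=15, 7+12=19
a = 8: 8+8=16, 8+12=20
a = 12: 12+12=24
Distinct sums: {-2, 3, 6, 7, 8, 11, 12, 14, 15, 16, 19, 20, 24}
|A + A| = 13

|A + A| = 13


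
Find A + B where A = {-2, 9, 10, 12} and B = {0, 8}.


A + B = {a + b : a ∈ A, b ∈ B}.
Enumerate all |A|·|B| = 4·2 = 8 pairs (a, b) and collect distinct sums.
a = -2: -2+0=-2, -2+8=6
a = 9: 9+0=9, 9+8=17
a = 10: 10+0=10, 10+8=18
a = 12: 12+0=12, 12+8=20
Collecting distinct sums: A + B = {-2, 6, 9, 10, 12, 17, 18, 20}
|A + B| = 8

A + B = {-2, 6, 9, 10, 12, 17, 18, 20}


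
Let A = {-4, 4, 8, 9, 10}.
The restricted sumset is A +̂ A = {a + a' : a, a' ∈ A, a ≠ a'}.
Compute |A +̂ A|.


Restricted sumset: A +̂ A = {a + a' : a ∈ A, a' ∈ A, a ≠ a'}.
Equivalently, take A + A and drop any sum 2a that is achievable ONLY as a + a for a ∈ A (i.e. sums representable only with equal summands).
Enumerate pairs (a, a') with a < a' (symmetric, so each unordered pair gives one sum; this covers all a ≠ a'):
  -4 + 4 = 0
  -4 + 8 = 4
  -4 + 9 = 5
  -4 + 10 = 6
  4 + 8 = 12
  4 + 9 = 13
  4 + 10 = 14
  8 + 9 = 17
  8 + 10 = 18
  9 + 10 = 19
Collected distinct sums: {0, 4, 5, 6, 12, 13, 14, 17, 18, 19}
|A +̂ A| = 10
(Reference bound: |A +̂ A| ≥ 2|A| - 3 for |A| ≥ 2, with |A| = 5 giving ≥ 7.)

|A +̂ A| = 10


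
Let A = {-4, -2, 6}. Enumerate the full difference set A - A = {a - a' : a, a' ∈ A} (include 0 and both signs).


A - A = {a - a' : a, a' ∈ A}.
Compute a - a' for each ordered pair (a, a'):
a = -4: -4--4=0, -4--2=-2, -4-6=-10
a = -2: -2--4=2, -2--2=0, -2-6=-8
a = 6: 6--4=10, 6--2=8, 6-6=0
Collecting distinct values (and noting 0 appears from a-a):
A - A = {-10, -8, -2, 0, 2, 8, 10}
|A - A| = 7

A - A = {-10, -8, -2, 0, 2, 8, 10}


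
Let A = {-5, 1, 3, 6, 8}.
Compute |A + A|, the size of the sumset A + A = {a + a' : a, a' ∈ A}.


A + A = {a + a' : a, a' ∈ A}; |A| = 5.
General bounds: 2|A| - 1 ≤ |A + A| ≤ |A|(|A|+1)/2, i.e. 9 ≤ |A + A| ≤ 15.
Lower bound 2|A|-1 is attained iff A is an arithmetic progression.
Enumerate sums a + a' for a ≤ a' (symmetric, so this suffices):
a = -5: -5+-5=-10, -5+1=-4, -5+3=-2, -5+6=1, -5+8=3
a = 1: 1+1=2, 1+3=4, 1+6=7, 1+8=9
a = 3: 3+3=6, 3+6=9, 3+8=11
a = 6: 6+6=12, 6+8=14
a = 8: 8+8=16
Distinct sums: {-10, -4, -2, 1, 2, 3, 4, 6, 7, 9, 11, 12, 14, 16}
|A + A| = 14

|A + A| = 14


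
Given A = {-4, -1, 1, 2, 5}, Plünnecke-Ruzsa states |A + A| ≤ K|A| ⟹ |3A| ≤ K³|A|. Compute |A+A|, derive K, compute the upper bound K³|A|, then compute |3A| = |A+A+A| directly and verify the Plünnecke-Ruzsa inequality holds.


|A| = 5.
Step 1: Compute A + A by enumerating all 25 pairs.
A + A = {-8, -5, -3, -2, 0, 1, 2, 3, 4, 6, 7, 10}, so |A + A| = 12.
Step 2: Doubling constant K = |A + A|/|A| = 12/5 = 12/5 ≈ 2.4000.
Step 3: Plünnecke-Ruzsa gives |3A| ≤ K³·|A| = (2.4000)³ · 5 ≈ 69.1200.
Step 4: Compute 3A = A + A + A directly by enumerating all triples (a,b,c) ∈ A³; |3A| = 21.
Step 5: Check 21 ≤ 69.1200? Yes ✓.

K = 12/5, Plünnecke-Ruzsa bound K³|A| ≈ 69.1200, |3A| = 21, inequality holds.


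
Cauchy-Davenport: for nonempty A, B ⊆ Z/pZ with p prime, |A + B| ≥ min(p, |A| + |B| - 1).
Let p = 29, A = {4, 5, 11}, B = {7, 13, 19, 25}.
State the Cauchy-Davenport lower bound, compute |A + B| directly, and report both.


Cauchy-Davenport: |A + B| ≥ min(p, |A| + |B| - 1) for A, B nonempty in Z/pZ.
|A| = 3, |B| = 4, p = 29.
CD lower bound = min(29, 3 + 4 - 1) = min(29, 6) = 6.
Compute A + B mod 29 directly:
a = 4: 4+7=11, 4+13=17, 4+19=23, 4+25=0
a = 5: 5+7=12, 5+13=18, 5+19=24, 5+25=1
a = 11: 11+7=18, 11+13=24, 11+19=1, 11+25=7
A + B = {0, 1, 7, 11, 12, 17, 18, 23, 24}, so |A + B| = 9.
Verify: 9 ≥ 6? Yes ✓.

CD lower bound = 6, actual |A + B| = 9.


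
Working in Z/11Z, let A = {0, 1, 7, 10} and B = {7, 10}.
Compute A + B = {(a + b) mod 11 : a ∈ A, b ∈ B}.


Work in Z/11Z: reduce every sum a + b modulo 11.
Enumerate all 8 pairs:
a = 0: 0+7=7, 0+10=10
a = 1: 1+7=8, 1+10=0
a = 7: 7+7=3, 7+10=6
a = 10: 10+7=6, 10+10=9
Distinct residues collected: {0, 3, 6, 7, 8, 9, 10}
|A + B| = 7 (out of 11 total residues).

A + B = {0, 3, 6, 7, 8, 9, 10}


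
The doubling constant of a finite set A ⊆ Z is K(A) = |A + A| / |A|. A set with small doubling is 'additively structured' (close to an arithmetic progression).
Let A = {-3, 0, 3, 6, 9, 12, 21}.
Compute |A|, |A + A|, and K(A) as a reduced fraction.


|A| = 7.
Compute A + A by enumerating all 49 pairs.
A + A = {-6, -3, 0, 3, 6, 9, 12, 15, 18, 21, 24, 27, 30, 33, 42}, so |A + A| = 15.
K = |A + A| / |A| = 15/7 (already in lowest terms) ≈ 2.1429.
Reference: AP of size 7 gives K = 13/7 ≈ 1.8571; a fully generic set of size 7 gives K ≈ 4.0000.

|A| = 7, |A + A| = 15, K = 15/7.


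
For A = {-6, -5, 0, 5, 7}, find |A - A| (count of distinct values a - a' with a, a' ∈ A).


A - A = {a - a' : a, a' ∈ A}; |A| = 5.
Bounds: 2|A|-1 ≤ |A - A| ≤ |A|² - |A| + 1, i.e. 9 ≤ |A - A| ≤ 21.
Note: 0 ∈ A - A always (from a - a). The set is symmetric: if d ∈ A - A then -d ∈ A - A.
Enumerate nonzero differences d = a - a' with a > a' (then include -d):
Positive differences: {1, 2, 5, 6, 7, 10, 11, 12, 13}
Full difference set: {0} ∪ (positive diffs) ∪ (negative diffs).
|A - A| = 1 + 2·9 = 19 (matches direct enumeration: 19).

|A - A| = 19


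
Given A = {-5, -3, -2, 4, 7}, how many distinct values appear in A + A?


A + A = {a + a' : a, a' ∈ A}; |A| = 5.
General bounds: 2|A| - 1 ≤ |A + A| ≤ |A|(|A|+1)/2, i.e. 9 ≤ |A + A| ≤ 15.
Lower bound 2|A|-1 is attained iff A is an arithmetic progression.
Enumerate sums a + a' for a ≤ a' (symmetric, so this suffices):
a = -5: -5+-5=-10, -5+-3=-8, -5+-2=-7, -5+4=-1, -5+7=2
a = -3: -3+-3=-6, -3+-2=-5, -3+4=1, -3+7=4
a = -2: -2+-2=-4, -2+4=2, -2+7=5
a = 4: 4+4=8, 4+7=11
a = 7: 7+7=14
Distinct sums: {-10, -8, -7, -6, -5, -4, -1, 1, 2, 4, 5, 8, 11, 14}
|A + A| = 14

|A + A| = 14


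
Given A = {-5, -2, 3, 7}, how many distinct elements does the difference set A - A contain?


A - A = {a - a' : a, a' ∈ A}; |A| = 4.
Bounds: 2|A|-1 ≤ |A - A| ≤ |A|² - |A| + 1, i.e. 7 ≤ |A - A| ≤ 13.
Note: 0 ∈ A - A always (from a - a). The set is symmetric: if d ∈ A - A then -d ∈ A - A.
Enumerate nonzero differences d = a - a' with a > a' (then include -d):
Positive differences: {3, 4, 5, 8, 9, 12}
Full difference set: {0} ∪ (positive diffs) ∪ (negative diffs).
|A - A| = 1 + 2·6 = 13 (matches direct enumeration: 13).

|A - A| = 13


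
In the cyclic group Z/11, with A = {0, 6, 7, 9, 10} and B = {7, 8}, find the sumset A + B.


Work in Z/11Z: reduce every sum a + b modulo 11.
Enumerate all 10 pairs:
a = 0: 0+7=7, 0+8=8
a = 6: 6+7=2, 6+8=3
a = 7: 7+7=3, 7+8=4
a = 9: 9+7=5, 9+8=6
a = 10: 10+7=6, 10+8=7
Distinct residues collected: {2, 3, 4, 5, 6, 7, 8}
|A + B| = 7 (out of 11 total residues).

A + B = {2, 3, 4, 5, 6, 7, 8}


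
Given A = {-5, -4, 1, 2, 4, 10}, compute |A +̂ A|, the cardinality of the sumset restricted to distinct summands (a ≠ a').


Restricted sumset: A +̂ A = {a + a' : a ∈ A, a' ∈ A, a ≠ a'}.
Equivalently, take A + A and drop any sum 2a that is achievable ONLY as a + a for a ∈ A (i.e. sums representable only with equal summands).
Enumerate pairs (a, a') with a < a' (symmetric, so each unordered pair gives one sum; this covers all a ≠ a'):
  -5 + -4 = -9
  -5 + 1 = -4
  -5 + 2 = -3
  -5 + 4 = -1
  -5 + 10 = 5
  -4 + 1 = -3
  -4 + 2 = -2
  -4 + 4 = 0
  -4 + 10 = 6
  1 + 2 = 3
  1 + 4 = 5
  1 + 10 = 11
  2 + 4 = 6
  2 + 10 = 12
  4 + 10 = 14
Collected distinct sums: {-9, -4, -3, -2, -1, 0, 3, 5, 6, 11, 12, 14}
|A +̂ A| = 12
(Reference bound: |A +̂ A| ≥ 2|A| - 3 for |A| ≥ 2, with |A| = 6 giving ≥ 9.)

|A +̂ A| = 12


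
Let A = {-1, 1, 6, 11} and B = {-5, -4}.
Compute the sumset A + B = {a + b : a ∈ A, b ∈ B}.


A + B = {a + b : a ∈ A, b ∈ B}.
Enumerate all |A|·|B| = 4·2 = 8 pairs (a, b) and collect distinct sums.
a = -1: -1+-5=-6, -1+-4=-5
a = 1: 1+-5=-4, 1+-4=-3
a = 6: 6+-5=1, 6+-4=2
a = 11: 11+-5=6, 11+-4=7
Collecting distinct sums: A + B = {-6, -5, -4, -3, 1, 2, 6, 7}
|A + B| = 8

A + B = {-6, -5, -4, -3, 1, 2, 6, 7}


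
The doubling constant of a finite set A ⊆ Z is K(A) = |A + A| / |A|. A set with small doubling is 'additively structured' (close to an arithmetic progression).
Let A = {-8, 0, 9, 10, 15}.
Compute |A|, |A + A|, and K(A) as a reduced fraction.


|A| = 5.
Compute A + A by enumerating all 25 pairs.
A + A = {-16, -8, 0, 1, 2, 7, 9, 10, 15, 18, 19, 20, 24, 25, 30}, so |A + A| = 15.
K = |A + A| / |A| = 15/5 = 3/1 ≈ 3.0000.
Reference: AP of size 5 gives K = 9/5 ≈ 1.8000; a fully generic set of size 5 gives K ≈ 3.0000.

|A| = 5, |A + A| = 15, K = 15/5 = 3/1.


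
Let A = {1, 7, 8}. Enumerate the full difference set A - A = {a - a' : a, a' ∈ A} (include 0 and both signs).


A - A = {a - a' : a, a' ∈ A}.
Compute a - a' for each ordered pair (a, a'):
a = 1: 1-1=0, 1-7=-6, 1-8=-7
a = 7: 7-1=6, 7-7=0, 7-8=-1
a = 8: 8-1=7, 8-7=1, 8-8=0
Collecting distinct values (and noting 0 appears from a-a):
A - A = {-7, -6, -1, 0, 1, 6, 7}
|A - A| = 7

A - A = {-7, -6, -1, 0, 1, 6, 7}


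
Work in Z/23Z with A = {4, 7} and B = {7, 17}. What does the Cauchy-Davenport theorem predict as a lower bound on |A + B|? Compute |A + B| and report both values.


Cauchy-Davenport: |A + B| ≥ min(p, |A| + |B| - 1) for A, B nonempty in Z/pZ.
|A| = 2, |B| = 2, p = 23.
CD lower bound = min(23, 2 + 2 - 1) = min(23, 3) = 3.
Compute A + B mod 23 directly:
a = 4: 4+7=11, 4+17=21
a = 7: 7+7=14, 7+17=1
A + B = {1, 11, 14, 21}, so |A + B| = 4.
Verify: 4 ≥ 3? Yes ✓.

CD lower bound = 3, actual |A + B| = 4.


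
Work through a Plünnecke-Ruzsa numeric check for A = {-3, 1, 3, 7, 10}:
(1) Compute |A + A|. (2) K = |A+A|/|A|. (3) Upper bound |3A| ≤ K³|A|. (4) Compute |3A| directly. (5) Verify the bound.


|A| = 5.
Step 1: Compute A + A by enumerating all 25 pairs.
A + A = {-6, -2, 0, 2, 4, 6, 7, 8, 10, 11, 13, 14, 17, 20}, so |A + A| = 14.
Step 2: Doubling constant K = |A + A|/|A| = 14/5 = 14/5 ≈ 2.8000.
Step 3: Plünnecke-Ruzsa gives |3A| ≤ K³·|A| = (2.8000)³ · 5 ≈ 109.7600.
Step 4: Compute 3A = A + A + A directly by enumerating all triples (a,b,c) ∈ A³; |3A| = 26.
Step 5: Check 26 ≤ 109.7600? Yes ✓.

K = 14/5, Plünnecke-Ruzsa bound K³|A| ≈ 109.7600, |3A| = 26, inequality holds.
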